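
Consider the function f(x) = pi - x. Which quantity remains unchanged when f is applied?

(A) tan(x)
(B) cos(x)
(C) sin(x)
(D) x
C

For f(x) = pi - x:
sin(pi - x) = sin(x), so sine is invariant under this transformation.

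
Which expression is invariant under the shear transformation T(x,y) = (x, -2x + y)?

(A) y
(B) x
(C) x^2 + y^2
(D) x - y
B

Under the shear T(x,y) = (x, -2x + y):
Substitute the transformed coordinates into each option and compare with the original:
(A) y  ->  (-2x + y) = -2x + y   [differs from y: not invariant]
(B) x  ->  (x) = x   [equals x: invariant]
(C) x^2 + y^2  ->  (x)^2 + (-2x + y)^2 = 5x^2 - 4xy + y^2   [differs from x^2 + y^2: not invariant]
(D) x - y  ->  (x) - (-2x + y) = 3x - y   [differs from x - y: not invariant]

Only option (B), x, is unchanged by the transformation.
A vertical shear moves points parallel to the y-axis, so the x-coordinate (and any function of x alone) is unchanged.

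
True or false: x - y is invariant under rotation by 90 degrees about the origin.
False

Applying rotation by 90 degrees: x' = x*cos(90 degrees) - y*sin(90 degrees) = -y, y' = x*sin(90 degrees) + y*cos(90 degrees) = x

Substituting into x - y:
(-y) - (x)
= -x - y

This differs from the original expression x - y, so it is NOT invariant.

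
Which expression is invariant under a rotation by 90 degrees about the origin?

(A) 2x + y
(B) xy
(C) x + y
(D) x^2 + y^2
D

A rotation by 90 degrees sends (x, y) to (-y, x).
Substitute the transformed coordinates into each option and compare with the original:
(A) 2x + y  ->  2(-y) + (x) = x - 2y   [differs from 2x + y: not invariant]
(B) xy  ->  (-y)(x) = -xy   [differs from xy: not invariant]
(C) x + y  ->  (-y) + (x) = x - y   [differs from x + y: not invariant]
(D) x^2 + y^2  ->  (-y)^2 + (x)^2 = x^2 + y^2   [equals x^2 + y^2: invariant]

Only option (D), x^2 + y^2, is unchanged by the transformation.
Geometrically, x^2 + y^2 is the squared distance from the origin, which every rotation about the origin preserves.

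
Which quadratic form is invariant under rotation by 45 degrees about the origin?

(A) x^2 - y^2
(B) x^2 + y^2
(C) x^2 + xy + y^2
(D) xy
B

Rotation by 45 degrees sends (x, y) to (sqrt(2)x/2 - sqrt(2)y/2, sqrt(2)x/2 + sqrt(2)y/2).
Substitute the transformed coordinates into each option and compare with the original:
(A) x^2 - y^2  ->  (sqrt(2)x/2 - sqrt(2)y/2)^2 - (sqrt(2)x/2 + sqrt(2)y/2)^2 = -2xy   [differs from x^2 - y^2: not invariant]
(B) x^2 + y^2  ->  (sqrt(2)x/2 - sqrt(2)y/2)^2 + (sqrt(2)x/2 + sqrt(2)y/2)^2 = x^2 + y^2   [equals x^2 + y^2: invariant]
(C) x^2 + xy + y^2  ->  (sqrt(2)x/2 - sqrt(2)y/2)^2 + (sqrt(2)x/2 - sqrt(2)y/2)(sqrt(2)x/2 + sqrt(2)y/2) + (sqrt(2)x/2 + sqrt(2)y/2)^2 = 3x^2/2 + y^2/2   [differs from x^2 + xy + y^2: not invariant]
(D) xy  ->  (sqrt(2)x/2 - sqrt(2)y/2)(sqrt(2)x/2 + sqrt(2)y/2) = x^2/2 - y^2/2   [differs from xy: not invariant]

Only option (B), x^2 + y^2, is unchanged by the transformation.
x^2 + y^2 is the squared distance from the origin, which rotations preserve.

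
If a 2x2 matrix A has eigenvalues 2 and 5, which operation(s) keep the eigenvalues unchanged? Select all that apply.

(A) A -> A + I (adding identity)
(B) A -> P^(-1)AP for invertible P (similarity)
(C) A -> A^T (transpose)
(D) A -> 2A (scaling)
B and C

Eigenvalues are preserved by:
1. Similarity transformations: A -> P^(-1)AP (same characteristic polynomial)
2. Transpose: A^T has the same eigenvalues as A

Eigenvalues are NOT preserved by:
- Adding identity: eigenvalues become 2+1, 5+1
- Scaling: eigenvalues become 4, 10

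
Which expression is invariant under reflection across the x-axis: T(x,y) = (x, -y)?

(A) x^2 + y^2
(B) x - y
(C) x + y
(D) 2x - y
A

The map is reflection across the x-axis: T(x,y) = (x, -y).
Substitute the transformed coordinates into each option and compare with the original:
(A) x^2 + y^2  ->  (x)^2 + (-y)^2 = x^2 + y^2   [equals x^2 + y^2: invariant]
(B) x - y  ->  (x) - (-y) = x + y   [differs from x - y: not invariant]
(C) x + y  ->  (x) + (-y) = x - y   [differs from x + y: not invariant]
(D) 2x - y  ->  2(x) - (-y) = 2x + y   [differs from 2x - y: not invariant]

Only option (A), x^2 + y^2, is unchanged by the transformation.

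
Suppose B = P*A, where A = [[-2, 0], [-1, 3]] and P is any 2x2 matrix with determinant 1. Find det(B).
-6

By the multiplicative property of determinants, det(B) = det(P*A) = det(P) * det(A) = det(A),
so the determinant is invariant under multiplication by any determinant-1 matrix; we just need det(A).

det(A) = (-2)(3) - (0)(-1) = -6 - 0 = -6

Therefore det(B) = 1 * (-6) = -6.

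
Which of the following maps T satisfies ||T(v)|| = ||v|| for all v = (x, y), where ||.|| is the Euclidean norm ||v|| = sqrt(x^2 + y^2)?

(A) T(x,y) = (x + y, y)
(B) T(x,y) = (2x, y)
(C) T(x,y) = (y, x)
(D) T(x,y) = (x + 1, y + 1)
C

A transformation preserves a norm if ||T(v)|| = ||v|| for every v; a single vector where the norm changes rules an option out.

(A) T(x,y) = (x + y, y): v = (0, 1) has norm sqrt((0)^2 + (1)^2) = 1, but T(v) = (1, 1) has norm sqrt(2) -- not preserved.
(B) T(x,y) = (2x, y): v = (1, 0) has norm sqrt((1)^2 + (0)^2) = 1, but T(v) = (2, 0) has norm 2 -- not preserved.
(C) T(x,y) = (y, x): preserves the norm -- it is an orthogonal map (a rotation/reflection), and (y)^2 + (x)^2 simplifies to x^2 + y^2.
(D) T(x,y) = (x + 1, y + 1): v = (1, 0) has norm sqrt((1)^2 + (0)^2) = 1, but T(v) = (2, 1) has norm sqrt(5) -- not preserved.

Therefore the answer is (C).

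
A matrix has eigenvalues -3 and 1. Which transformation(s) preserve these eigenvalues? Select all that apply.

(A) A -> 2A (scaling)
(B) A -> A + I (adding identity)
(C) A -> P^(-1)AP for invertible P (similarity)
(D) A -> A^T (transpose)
C and D

Eigenvalues are preserved by:
1. Similarity transformations: A -> P^(-1)AP (same characteristic polynomial)
2. Transpose: A^T has the same eigenvalues as A

Eigenvalues are NOT preserved by:
- Adding identity: eigenvalues become -3+1, 1+1
- Scaling: eigenvalues become -6, 2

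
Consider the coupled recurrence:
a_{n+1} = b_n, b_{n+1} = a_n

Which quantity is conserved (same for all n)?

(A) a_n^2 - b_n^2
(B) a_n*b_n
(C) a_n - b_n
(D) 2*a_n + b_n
B

Replace a_n by a_{n+1} = b_n and b_n by b_{n+1} = a_n in each option and simplify:
(A) a_n^2 - b_n^2  ->  (b_n)^2 - (a_n)^2 = -a_n^2 + b_n^2   [not conserved]
(B) a_n*b_n  ->  (b_n)*(a_n) = a_n*b_n   [conserved]
(C) a_n - b_n  ->  (b_n) - (a_n) = -a_n + b_n   [not conserved]
(D) 2*a_n + b_n  ->  2*(b_n) + (a_n) = a_n + 2*b_n   [not conserved]

Only (B) a_n*b_n returns to itself after one step, so it is the conserved quantity.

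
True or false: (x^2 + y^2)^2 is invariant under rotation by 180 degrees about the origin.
True

Applying rotation by 180 degrees: x' = x*cos(180 degrees) - y*sin(180 degrees) = -x, y' = x*sin(180 degrees) + y*cos(180 degrees) = -y

Substituting into (x^2 + y^2)^2:
((-x)^2 + (-y)^2)^2
= x^4 + 2x^2y^2 + y^4 = (x^2 + y^2)^2

This equals the original expression (x^2 + y^2)^2, so it IS invariant.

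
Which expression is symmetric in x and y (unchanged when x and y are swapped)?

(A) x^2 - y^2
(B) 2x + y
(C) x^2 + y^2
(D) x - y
C

A symmetric expression is unchanged when the variables are permuted; here the transformation to test is the swap (x, y) -> (y, x).
Substitute the transformed coordinates into each option and compare with the original:
(A) x^2 - y^2  ->  (y)^2 - (x)^2 = -x^2 + y^2   [differs from x^2 - y^2: not invariant]
(B) 2x + y  ->  2(y) + (x) = x + 2y   [differs from 2x + y: not invariant]
(C) x^2 + y^2  ->  (y)^2 + (x)^2 = x^2 + y^2   [equals x^2 + y^2: invariant]
(D) x - y  ->  (y) - (x) = -x + y   [differs from x - y: not invariant]

Only option (C), x^2 + y^2, is unchanged by the transformation.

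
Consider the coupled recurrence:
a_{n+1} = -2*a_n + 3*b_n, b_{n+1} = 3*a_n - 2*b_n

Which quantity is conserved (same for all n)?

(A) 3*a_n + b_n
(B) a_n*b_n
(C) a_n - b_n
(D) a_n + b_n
D

Replace a_n by a_{n+1} = -2*a_n + 3*b_n and b_n by b_{n+1} = 3*a_n - 2*b_n in each option and simplify:
(A) 3*a_n + b_n  ->  3*(-2*a_n + 3*b_n) + (3*a_n - 2*b_n) = -3*a_n + 7*b_n   [not conserved]
(B) a_n*b_n  ->  (-2*a_n + 3*b_n)*(3*a_n - 2*b_n) = -6*a_n^2 + 13*a_n*b_n - 6*b_n^2   [not conserved]
(C) a_n - b_n  ->  (-2*a_n + 3*b_n) - (3*a_n - 2*b_n) = -5*a_n + 5*b_n   [not conserved]
(D) a_n + b_n  ->  (-2*a_n + 3*b_n) + (3*a_n - 2*b_n) = a_n + b_n   [conserved]

Only (D) a_n + b_n returns to itself after one step, so it is the conserved quantity.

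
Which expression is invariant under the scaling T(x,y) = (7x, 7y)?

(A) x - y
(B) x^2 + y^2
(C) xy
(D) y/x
D

Under the uniform scaling T(x,y) = (7x, 7y):
Substitute the transformed coordinates into each option and compare with the original:
(A) x - y  ->  (7x) - (7y) = 7x - 7y   [differs from x - y: not invariant]
(B) x^2 + y^2  ->  (7x)^2 + (7y)^2 = 49x^2 + 49y^2   [differs from x^2 + y^2: not invariant]
(C) xy  ->  (7x)(7y) = 49xy   [differs from xy: not invariant]
(D) y/x  ->  (7y)/(7x) = y/x   [equals y/x: invariant]

Only option (D), y/x, is unchanged by the transformation.
The common factor 7 cancels in a ratio of coordinates, while sums, products and sums of squares pick up factors of 7 or 49.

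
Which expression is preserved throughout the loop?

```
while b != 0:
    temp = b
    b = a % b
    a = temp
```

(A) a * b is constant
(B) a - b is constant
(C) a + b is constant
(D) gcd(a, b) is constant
D

A loop invariant must hold before the first iteration and be re-established by every execution of the body.

(D) gcd(a, b) is constant: One iteration replaces (a, b) by (b, a mod b). Since a mod b = a - q*b for an integer q, any common divisor of a and b divides b and a mod b, and conversely; hence gcd(b, a mod b) = gcd(a, b). For instance (37, 5) -> (5, 2) keeps gcd = 1. At exit b = 0 and a = gcd of the original inputs.

The other options fail:
(A) a * b is constant: e.g. (a, b) = (37, 5) -> (5, 2): the product goes from 185 to 10.
(B) a - b is constant: e.g. (a, b) = (37, 5) -> (5, 2): the difference goes from 32 to 3.
(C) a + b is constant: e.g. (a, b) = (37, 5) -> (5, 2): the sum goes from 42 to 7.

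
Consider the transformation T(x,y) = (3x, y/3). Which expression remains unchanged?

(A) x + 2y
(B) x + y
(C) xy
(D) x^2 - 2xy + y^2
C

An expression E(x,y) is invariant under T if E(T(x,y)) = E(x,y). Here T(x,y) = (3x, y/3).
Substitute the transformed coordinates into each option and compare with the original:
(A) x + 2y  ->  (3x) + 2(y/3) = 3x + 2y/3   [differs from x + 2y: not invariant]
(B) x + y  ->  (3x) + (y/3) = 3x + y/3   [differs from x + y: not invariant]
(C) xy  ->  (3x)(y/3) = xy   [equals xy: invariant]
(D) x^2 - 2xy + y^2  ->  (3x)^2 - 2(3x)(y/3) + (y/3)^2 = 9x^2 - 2xy + y^2/9   [differs from x^2 - 2xy + y^2: not invariant]

Only option (C), xy, is unchanged by the transformation.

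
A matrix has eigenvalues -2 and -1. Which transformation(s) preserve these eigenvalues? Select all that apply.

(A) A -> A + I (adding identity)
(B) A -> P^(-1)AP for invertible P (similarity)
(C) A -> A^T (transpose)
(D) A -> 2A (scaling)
B and C

Eigenvalues are preserved by:
1. Similarity transformations: A -> P^(-1)AP (same characteristic polynomial)
2. Transpose: A^T has the same eigenvalues as A

Eigenvalues are NOT preserved by:
- Adding identity: eigenvalues become -2+1, -1+1
- Scaling: eigenvalues become -4, -2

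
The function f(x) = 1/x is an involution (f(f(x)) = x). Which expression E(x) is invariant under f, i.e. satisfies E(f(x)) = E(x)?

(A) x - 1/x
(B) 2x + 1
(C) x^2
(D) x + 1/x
D

Replace x by f(x) = 1/x in each option and simplify. As a quick numerical cross-check, also compare E(5) with E(f(5)) = E(1/5).

(A) x - 1/x  ->  (1/x) - 1/(1/x) = -x + 1/x; check: E(5) = 24/5 but E(1/5) = -24/5.   [not invariant]
(B) 2x + 1  ->  2(1/x) + 1 = (x + 2)/x; check: E(5) = 11 but E(1/5) = 7/5.   [not invariant]
(C) x^2  ->  (1/x)^2 = x^(-2); check: E(5) = 25 but E(1/5) = 1/25.   [not invariant]
(D) x + 1/x  ->  (1/x) + 1/(1/x), which simplifies back to x + 1/x; check: E(5) = 26/5, E(1/5) = 26/5.   [invariant]

Only (D) is unchanged. E is symmetric under swapping x with f(x) = 1/x, which is exactly what an involution does.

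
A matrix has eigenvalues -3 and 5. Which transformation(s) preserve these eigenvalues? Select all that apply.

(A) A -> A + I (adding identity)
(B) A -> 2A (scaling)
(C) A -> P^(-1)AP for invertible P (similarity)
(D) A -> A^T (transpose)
C and D

Eigenvalues are preserved by:
1. Similarity transformations: A -> P^(-1)AP (same characteristic polynomial)
2. Transpose: A^T has the same eigenvalues as A

Eigenvalues are NOT preserved by:
- Adding identity: eigenvalues become -3+1, 5+1
- Scaling: eigenvalues become -6, 10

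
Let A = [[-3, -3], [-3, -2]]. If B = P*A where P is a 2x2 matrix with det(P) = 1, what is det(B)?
-3

By the multiplicative property of determinants, det(B) = det(P*A) = det(P) * det(A) = det(A),
so the determinant is invariant under multiplication by any determinant-1 matrix; we just need det(A).

det(A) = (-3)(-2) - (-3)(-3) = 6 - 9 = -3

Therefore det(B) = 1 * (-3) = -3.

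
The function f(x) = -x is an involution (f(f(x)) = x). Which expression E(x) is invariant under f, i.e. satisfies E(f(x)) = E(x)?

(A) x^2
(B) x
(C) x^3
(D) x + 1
A

Replace x by f(x) = -x in each option and simplify. As a quick numerical cross-check, also compare E(3) with E(f(3)) = E(-3).

(A) x^2  ->  (-x)^2, which simplifies back to x^2; check: E(3) = 9, E(-3) = 9.   [invariant]
(B) x  ->  (-x) = -x; check: E(3) = 3 but E(-3) = -3.   [not invariant]
(C) x^3  ->  (-x)^3 = -x^3; check: E(3) = 27 but E(-3) = -27.   [not invariant]
(D) x + 1  ->  (-x) + 1 = 1 - x; check: E(3) = 4 but E(-3) = -2.   [not invariant]

Only (A) is unchanged. E is symmetric under swapping x with f(x) = -x, which is exactly what an involution does.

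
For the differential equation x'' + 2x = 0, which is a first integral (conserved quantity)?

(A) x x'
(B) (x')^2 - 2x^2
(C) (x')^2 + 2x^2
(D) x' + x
C

A first integral I satisfies dI/dt = 0 along every solution. Differentiate each option and use the equation of motion:
(A) d/dt[x x'] = (x')^2 + x x'' = (x')^2 - 2x^2, not identically 0
(B) d/dt[(x')^2 - 2x^2] = 2x'x'' - 4x x' = -8x x', not identically 0
(C) d/dt[(x')^2 + 2x^2] = 2x'x'' + 4x x' = 2x'(-2x) + 4x x' = 0
(D) d/dt[x' + x] = x'' + x' = -2x + x', not identically 0

Only (C) has zero time-derivative. So the energy-like quantity (x')^2 + 2x^2 is the first integral.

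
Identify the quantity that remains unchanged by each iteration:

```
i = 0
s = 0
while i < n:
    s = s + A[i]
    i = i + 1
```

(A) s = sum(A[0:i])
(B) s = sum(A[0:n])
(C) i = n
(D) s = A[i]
A

A loop invariant must hold before the first iteration and be re-established by every execution of the body.

(A) s = sum(A[0:i]): Initially i = 0 and s = 0 = sum of the empty slice A[0:0]. If s = sum(A[0:i]) holds at the top of an iteration, the body sets s to sum(A[0:i]) + A[i] = sum(A[0:i+1]) and then i to i+1, so s = sum(A[0:i]) holds again. At exit i = n, giving s = sum(A[0:n]).

The other options fail:
(B) s = sum(A[0:n]): false before the loop (s = 0, not the full sum) -- it only becomes true at exit.
(C) i = n: false initially (i = 0); it is the exit condition, not an invariant.
(D) s = A[i]: after the first iteration s = A[0] but i = 1, so s = A[i] compares s with the wrong element (and fails in general).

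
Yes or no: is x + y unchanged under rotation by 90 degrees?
No

Applying rotation by 90 degrees: x' = x*cos(90 degrees) - y*sin(90 degrees) = -y, y' = x*sin(90 degrees) + y*cos(90 degrees) = x

Substituting into x + y:
(-y) + (x)
= x - y

This differs from the original expression x + y, so it is NOT invariant.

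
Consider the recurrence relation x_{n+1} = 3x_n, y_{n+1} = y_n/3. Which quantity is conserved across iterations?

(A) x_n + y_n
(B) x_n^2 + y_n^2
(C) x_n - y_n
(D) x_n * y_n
D

For the recurrence x_{n+1} = 3x_n, y_{n+1} = y_n/3:

x_{n+1} * y_{n+1} = (3x_n) * (y_n/3) = x_n * y_n
The product is conserved.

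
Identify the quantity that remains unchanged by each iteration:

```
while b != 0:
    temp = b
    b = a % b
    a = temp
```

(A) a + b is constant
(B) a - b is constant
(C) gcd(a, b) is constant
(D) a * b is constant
C

A loop invariant must hold before the first iteration and be re-established by every execution of the body.

(C) gcd(a, b) is constant: One iteration replaces (a, b) by (b, a mod b). Since a mod b = a - q*b for an integer q, any common divisor of a and b divides b and a mod b, and conversely; hence gcd(b, a mod b) = gcd(a, b). For instance (13, 12) -> (12, 1) keeps gcd = 1. At exit b = 0 and a = gcd of the original inputs.

The other options fail:
(A) a + b is constant: e.g. (a, b) = (13, 12) -> (12, 1): the sum goes from 25 to 13.
(B) a - b is constant: e.g. (a, b) = (13, 12) -> (12, 1): the difference goes from 1 to 11.
(D) a * b is constant: e.g. (a, b) = (13, 12) -> (12, 1): the product goes from 156 to 12.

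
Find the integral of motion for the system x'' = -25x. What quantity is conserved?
E = (x')^2 + 25x^2

Multiply the equation by x':
x' * x'' = -25x * x'
The left side is d/dt[(x')^2/2] and the right side is d/dt[-25x^2/2], so
d/dt[(x')^2/2 + 25x^2/2] = 0, i.e. (x')^2/2 + 25x^2/2 = constant.
Multiplying by 2, the integral of motion is E = (x')^2 + 25x^2.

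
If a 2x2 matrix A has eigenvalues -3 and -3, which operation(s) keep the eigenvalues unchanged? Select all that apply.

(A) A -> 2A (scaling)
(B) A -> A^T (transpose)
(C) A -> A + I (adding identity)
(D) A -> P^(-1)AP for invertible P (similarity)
B and D

Eigenvalues are preserved by:
1. Similarity transformations: A -> P^(-1)AP (same characteristic polynomial)
2. Transpose: A^T has the same eigenvalues as A

Eigenvalues are NOT preserved by:
- Adding identity: eigenvalues become -3+1, -3+1
- Scaling: eigenvalues become -6, -6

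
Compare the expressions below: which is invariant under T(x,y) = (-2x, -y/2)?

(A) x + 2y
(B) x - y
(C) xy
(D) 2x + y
C

An expression E(x,y) is invariant under T if E(T(x,y)) = E(x,y). Here T(x,y) = (-2x, -y/2).
Substitute the transformed coordinates into each option and compare with the original:
(A) x + 2y  ->  (-2x) + 2(-y/2) = -2x - y   [differs from x + 2y: not invariant]
(B) x - y  ->  (-2x) - (-y/2) = -2x + y/2   [differs from x - y: not invariant]
(C) xy  ->  (-2x)(-y/2) = xy   [equals xy: invariant]
(D) 2x + y  ->  2(-2x) + (-y/2) = -4x - y/2   [differs from 2x + y: not invariant]

Only option (C), xy, is unchanged by the transformation.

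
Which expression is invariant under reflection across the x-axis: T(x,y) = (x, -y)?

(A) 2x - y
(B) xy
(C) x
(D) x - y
C

The map is reflection across the x-axis: T(x,y) = (x, -y).
Substitute the transformed coordinates into each option and compare with the original:
(A) 2x - y  ->  2(x) - (-y) = 2x + y   [differs from 2x - y: not invariant]
(B) xy  ->  (x)(-y) = -xy   [differs from xy: not invariant]
(C) x  ->  (x) = x   [equals x: invariant]
(D) x - y  ->  (x) - (-y) = x + y   [differs from x - y: not invariant]

Only option (C), x, is unchanged by the transformation.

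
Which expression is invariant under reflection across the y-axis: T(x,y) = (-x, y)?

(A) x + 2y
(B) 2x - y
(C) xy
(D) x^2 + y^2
D

The map is reflection across the y-axis: T(x,y) = (-x, y).
Substitute the transformed coordinates into each option and compare with the original:
(A) x + 2y  ->  (-x) + 2(y) = -x + 2y   [differs from x + 2y: not invariant]
(B) 2x - y  ->  2(-x) - (y) = -2x - y   [differs from 2x - y: not invariant]
(C) xy  ->  (-x)(y) = -xy   [differs from xy: not invariant]
(D) x^2 + y^2  ->  (-x)^2 + (y)^2 = x^2 + y^2   [equals x^2 + y^2: invariant]

Only option (D), x^2 + y^2, is unchanged by the transformation.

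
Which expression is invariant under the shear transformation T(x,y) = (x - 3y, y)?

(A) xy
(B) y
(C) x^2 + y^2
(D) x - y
B

Under the shear T(x,y) = (x - 3y, y):
Substitute the transformed coordinates into each option and compare with the original:
(A) xy  ->  (x - 3y)(y) = xy - 3y^2   [differs from xy: not invariant]
(B) y  ->  (y) = y   [equals y: invariant]
(C) x^2 + y^2  ->  (x - 3y)^2 + (y)^2 = x^2 - 6xy + 10y^2   [differs from x^2 + y^2: not invariant]
(D) x - y  ->  (x - 3y) - (y) = x - 4y   [differs from x - y: not invariant]

Only option (B), y, is unchanged by the transformation.
A horizontal shear moves points parallel to the x-axis, so the y-coordinate (and any function of y alone) is unchanged.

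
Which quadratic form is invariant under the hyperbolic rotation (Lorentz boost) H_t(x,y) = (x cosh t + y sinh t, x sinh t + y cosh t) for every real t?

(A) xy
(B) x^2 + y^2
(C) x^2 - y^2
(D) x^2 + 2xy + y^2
C

Write x' = x cosh t + y sinh t, y' = x sinh t + y cosh t and substitute into each option:
(A) xy: (x cosh t + y sinh t)(x sinh t + y cosh t) = xy(cosh^2 t + sinh^2 t) + (x^2 + y^2) sinh t cosh t = xy cosh 2t + (x^2 + y^2)(sinh 2t)/2   [not invariant for t != 0]
(B) x^2 + y^2: (x cosh t + y sinh t)^2 + (x sinh t + y cosh t)^2 = (x^2 + y^2)(cosh^2 t + sinh^2 t) + 4xy sinh t cosh t = (x^2 + y^2) cosh 2t + 2xy sinh 2t   [not invariant for t != 0]
(C) x^2 - y^2: (x cosh t + y sinh t)^2 - (x sinh t + y cosh t)^2 = x^2(cosh^2 t - sinh^2 t) + 2xy(cosh t sinh t - sinh t cosh t) + y^2(sinh^2 t - cosh^2 t) = x^2 - y^2   [invariant, using cosh^2 t - sinh^2 t = 1]
(D) x^2 + 2xy + y^2: (x' + y')^2 with x' + y' = (x + y)(cosh t + sinh t) = (x + y)e^t, so it becomes (x + y)^2 e^(2t)   [not invariant for t != 0]

Only (C) x^2 - y^2 is unchanged; it is the Minkowski form preserved by Lorentz boosts, just as x^2 + y^2 is preserved by ordinary rotations.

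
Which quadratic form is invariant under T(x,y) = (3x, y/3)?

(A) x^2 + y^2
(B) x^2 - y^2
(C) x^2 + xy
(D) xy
D

T multiplies x by 3 and divides y by 3.
Substitute the transformed coordinates into each option and compare with the original:
(A) x^2 + y^2  ->  (3x)^2 + (y/3)^2 = 9x^2 + y^2/9   [differs from x^2 + y^2: not invariant]
(B) x^2 - y^2  ->  (3x)^2 - (y/3)^2 = 9x^2 - y^2/9   [differs from x^2 - y^2: not invariant]
(C) x^2 + xy  ->  (3x)^2 + (3x)(y/3) = 9x^2 + xy   [differs from x^2 + xy: not invariant]
(D) xy  ->  (3x)(y/3) = xy   [equals xy: invariant]

Only option (D), xy, is unchanged by the transformation.
The factors 3 and 1/3 cancel only in the pure product xy.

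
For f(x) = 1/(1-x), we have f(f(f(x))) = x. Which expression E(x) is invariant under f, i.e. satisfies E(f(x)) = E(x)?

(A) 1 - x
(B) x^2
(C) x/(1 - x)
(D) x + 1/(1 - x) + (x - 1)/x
D

Replace x by f(x) = 1/(1 - x) in each option and simplify. As a quick numerical cross-check, also compare E(4) with E(f(4)) = E(-1/3).

(A) 1 - x  ->  1 - (1/(1 - x)) = x/(x - 1); check: E(4) = -3 but E(-1/3) = 4/3.   [not invariant]
(B) x^2  ->  (1/(1 - x))^2 = (x - 1)^(-2); check: E(4) = 16 but E(-1/3) = 1/9.   [not invariant]
(C) x/(1 - x)  ->  (1/(1 - x))/(1 - (1/(1 - x))) = -1/x; check: E(4) = -4/3 but E(-1/3) = -1/4.   [not invariant]
(D) x + 1/(1 - x) + (x - 1)/x  ->  (1/(1 - x)) + 1/(1 - (1/(1 - x))) + ((1/(1 - x)) - 1)/(1/(1 - x)), which simplifies back to x + 1/(1 - x) + (x - 1)/x; check: E(4) = 53/12, E(-1/3) = 53/12.   [invariant]

Only (D) is unchanged. Indeed f(f(x)) = 1/(1 - 1/(1-x)) = (1-x)/(-x) = (x-1)/x, so E(x) = x + f(x) + f(f(x)) is the sum over the whole 3-cycle; applying f just permutes the three terms cyclically (x -> f(x) -> f(f(x)) -> x), leaving the sum unchanged.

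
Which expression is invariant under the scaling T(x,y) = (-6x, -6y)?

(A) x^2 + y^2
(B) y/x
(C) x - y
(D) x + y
B

Under the uniform scaling T(x,y) = (-6x, -6y):
Substitute the transformed coordinates into each option and compare with the original:
(A) x^2 + y^2  ->  (-6x)^2 + (-6y)^2 = 36x^2 + 36y^2   [differs from x^2 + y^2: not invariant]
(B) y/x  ->  (-6y)/(-6x) = y/x   [equals y/x: invariant]
(C) x - y  ->  (-6x) - (-6y) = -6x + 6y   [differs from x - y: not invariant]
(D) x + y  ->  (-6x) + (-6y) = -6x - 6y   [differs from x + y: not invariant]

Only option (B), y/x, is unchanged by the transformation.
The common factor -6 cancels in a ratio of coordinates, while sums, products and sums of squares pick up factors of -6 or 36.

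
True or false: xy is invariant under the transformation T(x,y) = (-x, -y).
True

Substitute T(x,y) = (-x, -y) into the expression and compare with the original.

Original: xy
After applying T: (-x)(-y) = xy

This is identical to the original xy, so the expression is invariant.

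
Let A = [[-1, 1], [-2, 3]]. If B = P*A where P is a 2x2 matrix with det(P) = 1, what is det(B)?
-1

By the multiplicative property of determinants, det(B) = det(P*A) = det(P) * det(A) = det(A),
so the determinant is invariant under multiplication by any determinant-1 matrix; we just need det(A).

det(A) = (-1)(3) - (1)(-2) = -3 - (-2) = -1

Therefore det(B) = 1 * (-1) = -1.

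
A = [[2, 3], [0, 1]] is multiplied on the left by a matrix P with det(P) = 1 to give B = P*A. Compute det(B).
2

By the multiplicative property of determinants, det(B) = det(P*A) = det(P) * det(A) = det(A),
so the determinant is invariant under multiplication by any determinant-1 matrix; we just need det(A).

det(A) = (2)(1) - (3)(0) = 2 - 0 = 2

Therefore det(B) = 1 * 2 = 2.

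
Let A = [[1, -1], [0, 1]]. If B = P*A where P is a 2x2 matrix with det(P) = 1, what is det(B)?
1

By the multiplicative property of determinants, det(B) = det(P*A) = det(P) * det(A) = det(A),
so the determinant is invariant under multiplication by any determinant-1 matrix; we just need det(A).

det(A) = (1)(1) - (-1)(0) = 1 - 0 = 1

Therefore det(B) = 1 * 1 = 1.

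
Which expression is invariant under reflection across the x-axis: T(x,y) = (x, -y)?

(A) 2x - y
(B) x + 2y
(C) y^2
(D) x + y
C

The map is reflection across the x-axis: T(x,y) = (x, -y).
Substitute the transformed coordinates into each option and compare with the original:
(A) 2x - y  ->  2(x) - (-y) = 2x + y   [differs from 2x - y: not invariant]
(B) x + 2y  ->  (x) + 2(-y) = x - 2y   [differs from x + 2y: not invariant]
(C) y^2  ->  (-y)^2 = y^2   [equals y^2: invariant]
(D) x + y  ->  (x) + (-y) = x - y   [differs from x + y: not invariant]

Only option (C), y^2, is unchanged by the transformation.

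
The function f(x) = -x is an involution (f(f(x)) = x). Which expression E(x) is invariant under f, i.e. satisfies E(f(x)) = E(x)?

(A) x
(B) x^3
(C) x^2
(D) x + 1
C

Replace x by f(x) = -x in each option and simplify. As a quick numerical cross-check, also compare E(4) with E(f(4)) = E(-4).

(A) x  ->  (-x) = -x; check: E(4) = 4 but E(-4) = -4.   [not invariant]
(B) x^3  ->  (-x)^3 = -x^3; check: E(4) = 64 but E(-4) = -64.   [not invariant]
(C) x^2  ->  (-x)^2, which simplifies back to x^2; check: E(4) = 16, E(-4) = 16.   [invariant]
(D) x + 1  ->  (-x) + 1 = 1 - x; check: E(4) = 5 but E(-4) = -3.   [not invariant]

Only (C) is unchanged. E is symmetric under swapping x with f(x) = -x, which is exactly what an involution does.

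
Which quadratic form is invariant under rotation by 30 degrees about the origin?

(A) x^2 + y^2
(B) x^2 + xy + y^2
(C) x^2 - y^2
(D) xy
A

Rotation by 30 degrees sends (x, y) to (sqrt(3)x/2 - y/2, x/2 + sqrt(3)y/2).
Substitute the transformed coordinates into each option and compare with the original:
(A) x^2 + y^2  ->  (sqrt(3)x/2 - y/2)^2 + (x/2 + sqrt(3)y/2)^2 = x^2 + y^2   [equals x^2 + y^2: invariant]
(B) x^2 + xy + y^2  ->  (sqrt(3)x/2 - y/2)^2 + (sqrt(3)x/2 - y/2)(x/2 + sqrt(3)y/2) + (x/2 + sqrt(3)y/2)^2 = sqrt(3)x^2/4 + x^2 + xy/2 - sqrt(3)y^2/4 + y^2   [differs from x^2 + xy + y^2: not invariant]
(C) x^2 - y^2  ->  (sqrt(3)x/2 - y/2)^2 - (x/2 + sqrt(3)y/2)^2 = x^2/2 - sqrt(3)xy - y^2/2   [differs from x^2 - y^2: not invariant]
(D) xy  ->  (sqrt(3)x/2 - y/2)(x/2 + sqrt(3)y/2) = sqrt(3)x^2/4 + xy/2 - sqrt(3)y^2/4   [differs from xy: not invariant]

Only option (A), x^2 + y^2, is unchanged by the transformation.
x^2 + y^2 is the squared distance from the origin, which rotations preserve.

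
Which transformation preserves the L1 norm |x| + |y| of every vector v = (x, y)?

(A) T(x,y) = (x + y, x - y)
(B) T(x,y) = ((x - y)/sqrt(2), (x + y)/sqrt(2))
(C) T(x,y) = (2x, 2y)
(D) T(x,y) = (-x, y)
D

A transformation preserves a norm if ||T(v)|| = ||v|| for every v; a single vector where the norm changes rules an option out.

(A) T(x,y) = (x + y, x - y): v = (1, 0) has norm |1| + |0| = 1, but T(v) = (1, 1) has norm 2 -- not preserved.
(B) T(x,y) = ((x - y)/sqrt(2), (x + y)/sqrt(2)): v = (1, 0) has norm |1| + |0| = 1, but T(v) = (sqrt(2)/2, sqrt(2)/2) has norm sqrt(2) -- not preserved.
(C) T(x,y) = (2x, 2y): v = (1, 0) has norm |1| + |0| = 1, but T(v) = (2, 0) has norm 2 -- not preserved.
(D) T(x,y) = (-x, y): preserves the norm -- it only permutes the coordinates and/or flips signs, which leaves |x| + |y| unchanged.

Therefore the answer is (D).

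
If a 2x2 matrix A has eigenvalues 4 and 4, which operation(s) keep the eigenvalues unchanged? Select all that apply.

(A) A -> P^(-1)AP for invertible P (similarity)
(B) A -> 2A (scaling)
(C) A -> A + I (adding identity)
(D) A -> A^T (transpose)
A and D

Eigenvalues are preserved by:
1. Similarity transformations: A -> P^(-1)AP (same characteristic polynomial)
2. Transpose: A^T has the same eigenvalues as A

Eigenvalues are NOT preserved by:
- Adding identity: eigenvalues become 4+1, 4+1
- Scaling: eigenvalues become 8, 8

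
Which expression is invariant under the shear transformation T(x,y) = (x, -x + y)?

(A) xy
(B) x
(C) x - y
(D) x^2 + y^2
B

Under the shear T(x,y) = (x, -x + y):
Substitute the transformed coordinates into each option and compare with the original:
(A) xy  ->  (x)(-x + y) = -x^2 + xy   [differs from xy: not invariant]
(B) x  ->  (x) = x   [equals x: invariant]
(C) x - y  ->  (x) - (-x + y) = 2x - y   [differs from x - y: not invariant]
(D) x^2 + y^2  ->  (x)^2 + (-x + y)^2 = 2x^2 - 2xy + y^2   [differs from x^2 + y^2: not invariant]

Only option (B), x, is unchanged by the transformation.
A vertical shear moves points parallel to the y-axis, so the x-coordinate (and any function of x alone) is unchanged.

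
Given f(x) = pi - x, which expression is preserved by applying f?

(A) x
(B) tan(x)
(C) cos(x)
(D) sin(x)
D

For f(x) = pi - x:
sin(pi - x) = sin(x), so sine is invariant under this transformation.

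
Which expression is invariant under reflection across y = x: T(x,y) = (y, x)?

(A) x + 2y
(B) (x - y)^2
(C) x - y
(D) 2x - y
B

The map is reflection across y = x: T(x,y) = (y, x).
Substitute the transformed coordinates into each option and compare with the original:
(A) x + 2y  ->  (y) + 2(x) = 2x + y   [differs from x + 2y: not invariant]
(B) (x - y)^2  ->  ((y) - (x))^2 = x^2 - 2xy + y^2   [equals (x - y)^2: invariant]
(C) x - y  ->  (y) - (x) = -x + y   [differs from x - y: not invariant]
(D) 2x - y  ->  2(y) - (x) = -x + 2y   [differs from 2x - y: not invariant]

Only option (B), (x - y)^2, is unchanged by the transformation.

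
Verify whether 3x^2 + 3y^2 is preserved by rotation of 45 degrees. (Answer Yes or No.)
Yes

Applying rotation by 45 degrees: x' = x*cos(45 degrees) - y*sin(45 degrees) = sqrt(2)x/2 - sqrt(2)y/2, y' = x*sin(45 degrees) + y*cos(45 degrees) = sqrt(2)x/2 + sqrt(2)y/2

Substituting into 3x^2 + 3y^2:
3(sqrt(2)x/2 - sqrt(2)y/2)^2 + 3(sqrt(2)x/2 + sqrt(2)y/2)^2
= 3x^2 + 3y^2

This equals the original expression 3x^2 + 3y^2, so it IS invariant.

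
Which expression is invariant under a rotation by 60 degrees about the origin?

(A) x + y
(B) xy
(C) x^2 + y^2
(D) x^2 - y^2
C

A rotation by 60 degrees sends (x, y) to (x/2 - sqrt(3)y/2, sqrt(3)x/2 + y/2).
Substitute the transformed coordinates into each option and compare with the original:
(A) x + y  ->  (x/2 - sqrt(3)y/2) + (sqrt(3)x/2 + y/2) = x/2 + sqrt(3)x/2 - sqrt(3)y/2 + y/2   [differs from x + y: not invariant]
(B) xy  ->  (x/2 - sqrt(3)y/2)(sqrt(3)x/2 + y/2) = sqrt(3)x^2/4 - xy/2 - sqrt(3)y^2/4   [differs from xy: not invariant]
(C) x^2 + y^2  ->  (x/2 - sqrt(3)y/2)^2 + (sqrt(3)x/2 + y/2)^2 = x^2 + y^2   [equals x^2 + y^2: invariant]
(D) x^2 - y^2  ->  (x/2 - sqrt(3)y/2)^2 - (sqrt(3)x/2 + y/2)^2 = -x^2/2 - sqrt(3)xy + y^2/2   [differs from x^2 - y^2: not invariant]

Only option (C), x^2 + y^2, is unchanged by the transformation.
Geometrically, x^2 + y^2 is the squared distance from the origin, which every rotation about the origin preserves.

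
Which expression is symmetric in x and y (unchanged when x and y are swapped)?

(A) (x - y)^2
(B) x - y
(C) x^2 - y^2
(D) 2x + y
A

A symmetric expression is unchanged when the variables are permuted; here the transformation to test is the swap (x, y) -> (y, x).
Substitute the transformed coordinates into each option and compare with the original:
(A) (x - y)^2  ->  ((y) - (x))^2 = x^2 - 2xy + y^2   [equals (x - y)^2: invariant]
(B) x - y  ->  (y) - (x) = -x + y   [differs from x - y: not invariant]
(C) x^2 - y^2  ->  (y)^2 - (x)^2 = -x^2 + y^2   [differs from x^2 - y^2: not invariant]
(D) 2x + y  ->  2(y) + (x) = x + 2y   [differs from 2x + y: not invariant]

Only option (A), (x - y)^2, is unchanged by the transformation.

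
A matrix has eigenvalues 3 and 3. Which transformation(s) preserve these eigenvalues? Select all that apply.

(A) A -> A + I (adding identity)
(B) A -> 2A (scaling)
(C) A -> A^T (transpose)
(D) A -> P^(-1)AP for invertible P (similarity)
C and D

Eigenvalues are preserved by:
1. Similarity transformations: A -> P^(-1)AP (same characteristic polynomial)
2. Transpose: A^T has the same eigenvalues as A

Eigenvalues are NOT preserved by:
- Adding identity: eigenvalues become 3+1, 3+1
- Scaling: eigenvalues become 6, 6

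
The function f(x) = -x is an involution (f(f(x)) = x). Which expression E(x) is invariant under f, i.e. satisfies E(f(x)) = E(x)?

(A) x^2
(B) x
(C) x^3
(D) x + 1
A

Replace x by f(x) = -x in each option and simplify. As a quick numerical cross-check, also compare E(4) with E(f(4)) = E(-4).

(A) x^2  ->  (-x)^2, which simplifies back to x^2; check: E(4) = 16, E(-4) = 16.   [invariant]
(B) x  ->  (-x) = -x; check: E(4) = 4 but E(-4) = -4.   [not invariant]
(C) x^3  ->  (-x)^3 = -x^3; check: E(4) = 64 but E(-4) = -64.   [not invariant]
(D) x + 1  ->  (-x) + 1 = 1 - x; check: E(4) = 5 but E(-4) = -3.   [not invariant]

Only (A) is unchanged. E is symmetric under swapping x with f(x) = -x, which is exactly what an involution does.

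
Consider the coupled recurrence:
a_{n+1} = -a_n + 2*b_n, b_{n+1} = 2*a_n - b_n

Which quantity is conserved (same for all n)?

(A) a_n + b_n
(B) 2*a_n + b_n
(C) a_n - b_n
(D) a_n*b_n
A

Replace a_n by a_{n+1} = -a_n + 2*b_n and b_n by b_{n+1} = 2*a_n - b_n in each option and simplify:
(A) a_n + b_n  ->  (-a_n + 2*b_n) + (2*a_n - b_n) = a_n + b_n   [conserved]
(B) 2*a_n + b_n  ->  2*(-a_n + 2*b_n) + (2*a_n - b_n) = 3*b_n   [not conserved]
(C) a_n - b_n  ->  (-a_n + 2*b_n) - (2*a_n - b_n) = -3*a_n + 3*b_n   [not conserved]
(D) a_n*b_n  ->  (-a_n + 2*b_n)*(2*a_n - b_n) = -2*a_n^2 + 5*a_n*b_n - 2*b_n^2   [not conserved]

Only (A) a_n + b_n returns to itself after one step, so it is the conserved quantity.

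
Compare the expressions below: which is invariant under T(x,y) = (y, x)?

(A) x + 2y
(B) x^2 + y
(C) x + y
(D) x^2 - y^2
C

An expression E(x,y) is invariant under T if E(T(x,y)) = E(x,y). Here T(x,y) = (y, x).
Substitute the transformed coordinates into each option and compare with the original:
(A) x + 2y  ->  (y) + 2(x) = 2x + y   [differs from x + 2y: not invariant]
(B) x^2 + y  ->  (y)^2 + (x) = x + y^2   [differs from x^2 + y: not invariant]
(C) x + y  ->  (y) + (x) = x + y   [equals x + y: invariant]
(D) x^2 - y^2  ->  (y)^2 - (x)^2 = -x^2 + y^2   [differs from x^2 - y^2: not invariant]

Only option (C), x + y, is unchanged by the transformation.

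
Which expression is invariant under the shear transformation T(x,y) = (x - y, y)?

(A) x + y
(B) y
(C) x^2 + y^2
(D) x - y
B

Under the shear T(x,y) = (x - y, y):
Substitute the transformed coordinates into each option and compare with the original:
(A) x + y  ->  (x - y) + (y) = x   [differs from x + y: not invariant]
(B) y  ->  (y) = y   [equals y: invariant]
(C) x^2 + y^2  ->  (x - y)^2 + (y)^2 = x^2 - 2xy + 2y^2   [differs from x^2 + y^2: not invariant]
(D) x - y  ->  (x - y) - (y) = x - 2y   [differs from x - y: not invariant]

Only option (B), y, is unchanged by the transformation.
A horizontal shear moves points parallel to the x-axis, so the y-coordinate (and any function of y alone) is unchanged.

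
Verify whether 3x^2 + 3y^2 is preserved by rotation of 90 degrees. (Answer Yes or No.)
Yes

Applying rotation by 90 degrees: x' = x*cos(90 degrees) - y*sin(90 degrees) = -y, y' = x*sin(90 degrees) + y*cos(90 degrees) = x

Substituting into 3x^2 + 3y^2:
3(-y)^2 + 3(x)^2
= 3x^2 + 3y^2

This equals the original expression 3x^2 + 3y^2, so it IS invariant.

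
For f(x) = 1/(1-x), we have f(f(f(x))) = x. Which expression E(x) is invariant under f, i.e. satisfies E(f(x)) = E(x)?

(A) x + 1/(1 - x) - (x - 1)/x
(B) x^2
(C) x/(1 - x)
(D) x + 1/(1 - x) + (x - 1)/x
D

Replace x by f(x) = 1/(1 - x) in each option and simplify. As a quick numerical cross-check, also compare E(3) with E(f(3)) = E(-1/2).

(A) x + 1/(1 - x) - (x - 1)/x  ->  (1/(1 - x)) + 1/(1 - (1/(1 - x))) - ((1/(1 - x)) - 1)/(1/(1 - x)) = (x^2(1 - x) - x + (x - 1)^2)/(x(x - 1)); check: E(3) = 11/6 but E(-1/2) = -17/6.   [not invariant]
(B) x^2  ->  (1/(1 - x))^2 = (x - 1)^(-2); check: E(3) = 9 but E(-1/2) = 1/4.   [not invariant]
(C) x/(1 - x)  ->  (1/(1 - x))/(1 - (1/(1 - x))) = -1/x; check: E(3) = -3/2 but E(-1/2) = -1/3.   [not invariant]
(D) x + 1/(1 - x) + (x - 1)/x  ->  (1/(1 - x)) + 1/(1 - (1/(1 - x))) + ((1/(1 - x)) - 1)/(1/(1 - x)), which simplifies back to x + 1/(1 - x) + (x - 1)/x; check: E(3) = 19/6, E(-1/2) = 19/6.   [invariant]

Only (D) is unchanged. Indeed f(f(x)) = 1/(1 - 1/(1-x)) = (1-x)/(-x) = (x-1)/x, so E(x) = x + f(x) + f(f(x)) is the sum over the whole 3-cycle; applying f just permutes the three terms cyclically (x -> f(x) -> f(f(x)) -> x), leaving the sum unchanged.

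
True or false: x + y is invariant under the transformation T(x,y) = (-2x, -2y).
False

Substitute T(x,y) = (-2x, -2y) into the expression and compare with the original.

Original: x + y
After applying T: (-2x) + (-2y) = -2x - 2y

This differs from the original x + y (difference: -3x - 3y), so the expression is NOT invariant.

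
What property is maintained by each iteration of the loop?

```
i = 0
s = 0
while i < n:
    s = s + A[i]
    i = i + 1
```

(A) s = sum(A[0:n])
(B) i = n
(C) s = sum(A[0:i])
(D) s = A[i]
C

A loop invariant must hold before the first iteration and be re-established by every execution of the body.

(C) s = sum(A[0:i]): Initially i = 0 and s = 0 = sum of the empty slice A[0:0]. If s = sum(A[0:i]) holds at the top of an iteration, the body sets s to sum(A[0:i]) + A[i] = sum(A[0:i+1]) and then i to i+1, so s = sum(A[0:i]) holds again. At exit i = n, giving s = sum(A[0:n]).

The other options fail:
(A) s = sum(A[0:n]): false before the loop (s = 0, not the full sum) -- it only becomes true at exit.
(B) i = n: false initially (i = 0); it is the exit condition, not an invariant.
(D) s = A[i]: after the first iteration s = A[0] but i = 1, so s = A[i] compares s with the wrong element (and fails in general).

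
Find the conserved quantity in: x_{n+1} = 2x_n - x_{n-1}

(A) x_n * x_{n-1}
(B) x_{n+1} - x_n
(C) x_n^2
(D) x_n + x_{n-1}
B

For the recurrence x_{n+1} = 2x_n - x_{n-1}:

If x_{n+1} = 2x_n - x_{n-1}, then:
x_{n+1} - x_n = x_n - x_{n-1}
The first difference is constant throughout the sequence.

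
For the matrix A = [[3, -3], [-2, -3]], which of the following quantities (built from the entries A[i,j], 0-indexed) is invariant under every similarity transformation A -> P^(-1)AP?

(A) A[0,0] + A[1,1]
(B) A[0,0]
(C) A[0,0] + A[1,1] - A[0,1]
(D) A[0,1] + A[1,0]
A

A[0,0] + A[1,1] is the trace of A. By the cyclic property of the trace, tr(P^(-1)AP) = tr(APP^(-1)) = tr(A), so it is the same for every matrix similar to A.

The other combinations are not similarity invariants. For example, take P = [[1, 2], [0, 1]] (det P = 1), so P^(-1) = [[1, -2], [0, 1]] and
B = P^(-1)AP = [[7, 17], [-2, -7]].
Evaluating each option on A and on B:
(A) A[0,0] + A[1,1]: 0 for A, 0 for B -> unchanged
(B) A[0,0]: 3 for A, 7 for B -> changes
(C) A[0,0] + A[1,1] - A[0,1]: 3 for A, -17 for B -> changes
(D) A[0,1] + A[1,0]: -5 for A, 15 for B -> changes

Only (A) A[0,0] + A[1,1] = 0 survives (and it does so for every P, not just this one), so it is the invariant.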